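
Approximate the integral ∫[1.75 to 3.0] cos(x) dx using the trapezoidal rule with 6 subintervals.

f(x) = cos(x)
a = 1.75, b = 3.0, n = 6
h = (b - a)/n = 0.208333

Trapezoidal rule: (h/2)[f(x₀) + 2f(x₁) + 2f(x₂) + ... + f(xₙ)]

x_0 = 1.7500, f(x_0) = -0.178246, coefficient = 1
x_1 = 1.9583, f(x_1) = -0.377909, coefficient = 2
x_2 = 2.1667, f(x_2) = -0.561229, coefficient = 2
x_3 = 2.3750, f(x_3) = -0.720278, coefficient = 2
x_4 = 2.5833, f(x_4) = -0.848178, coefficient = 2
x_5 = 2.7917, f(x_5) = -0.939398, coefficient = 2
x_6 = 3.0000, f(x_6) = -0.989992, coefficient = 1

I ≈ (0.208333/2) × -8.062226 = -0.839815
Exact value: -0.842866
Error: 0.003051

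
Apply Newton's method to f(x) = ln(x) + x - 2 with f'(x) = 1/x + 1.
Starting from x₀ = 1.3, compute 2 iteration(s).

f(x) = ln(x) + x - 2
f'(x) = 1/x + 1
x₀ = 1.3

Newton-Raphson formula: x_{n+1} = x_n - f(x_n)/f'(x_n)

Iteration 1:
  f(1.300000) = -0.437636
  f'(1.300000) = 1.769231
  x_1 = 1.300000 - (-0.437636)/1.769231 = 1.547359
Iteration 2:
  f(1.547359) = -0.016091
  f'(1.547359) = 1.646262
  x_2 = 1.547359 - (-0.016091)/1.646262 = 1.557134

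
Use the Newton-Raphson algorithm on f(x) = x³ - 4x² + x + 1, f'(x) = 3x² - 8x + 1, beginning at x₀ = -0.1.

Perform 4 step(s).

f(x) = x³ - 4x² + x + 1
f'(x) = 3x² - 8x + 1
x₀ = -0.1

Newton-Raphson formula: x_{n+1} = x_n - f(x_n)/f'(x_n)

Iteration 1:
  f(-0.100000) = 0.859000
  f'(-0.100000) = 1.830000
  x_1 = -0.100000 - 0.859000/1.830000 = -0.569399
Iteration 2:
  f(-0.569399) = -1.050867
  f'(-0.569399) = 6.527837
  x_2 = -0.569399 - (-1.050867)/6.527837 = -0.408416
Iteration 3:
  f(-0.408416) = -0.143758
  f'(-0.408416) = 4.767744
  x_3 = -0.408416 - (-0.143758)/4.767744 = -0.378264
Iteration 4:
  f(-0.378264) = -0.004723
  f'(-0.378264) = 4.455366
  x_4 = -0.378264 - (-0.004723)/4.455366 = -0.377204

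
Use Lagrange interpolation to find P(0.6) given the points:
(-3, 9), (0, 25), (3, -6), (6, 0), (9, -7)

Lagrange interpolation formula:
P(x) = Σ yᵢ × Lᵢ(x)
where Lᵢ(x) = Π_{j≠i} (x - xⱼ)/(xᵢ - xⱼ)

L_0(0.6) = (0.6 - 0)/(-3 - 0) × (0.6 - 3)/(-3 - 3) × (0.6 - 6)/(-3 - 6) × (0.6 - 9)/(-3 - 9) = -0.033600
L_1(0.6) = (0.6 - (-3))/(0 - (-3)) × (0.6 - 3)/(0 - 3) × (0.6 - 6)/(0 - 6) × (0.6 - 9)/(0 - 9) = 0.806400
L_2(0.6) = (0.6 - (-3))/(3 - (-3)) × (0.6 - 0)/(3 - 0) × (0.6 - 6)/(3 - 6) × (0.6 - 9)/(3 - 9) = 0.302400
L_3(0.6) = (0.6 - (-3))/(6 - (-3)) × (0.6 - 0)/(6 - 0) × (0.6 - 3)/(6 - 3) × (0.6 - 9)/(6 - 9) = -0.089600
L_4(0.6) = (0.6 - (-3))/(9 - (-3)) × (0.6 - 0)/(9 - 0) × (0.6 - 3)/(9 - 3) × (0.6 - 6)/(9 - 6) = 0.014400

P(0.6) = 9×L_0(0.6) + 25×L_1(0.6) + (-6)×L_2(0.6) + 0×L_3(0.6) + (-7)×L_4(0.6)
P(0.6) = 17.942400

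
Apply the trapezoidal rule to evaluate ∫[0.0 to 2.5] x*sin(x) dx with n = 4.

f(x) = x*sin(x)
a = 0.0, b = 2.5, n = 4
h = (b - a)/n = 0.625000

Trapezoidal rule: (h/2)[f(x₀) + 2f(x₁) + 2f(x₂) + ... + f(xₙ)]

x_0 = 0.0000, f(x_0) = 0.000000, coefficient = 1
x_1 = 0.6250, f(x_1) = 0.365686, coefficient = 2
x_2 = 1.2500, f(x_2) = 1.186231, coefficient = 2
x_3 = 1.8750, f(x_3) = 1.788911, coefficient = 2
x_4 = 2.5000, f(x_4) = 1.496180, coefficient = 1

I ≈ (0.625000/2) × 8.177835 = 2.555573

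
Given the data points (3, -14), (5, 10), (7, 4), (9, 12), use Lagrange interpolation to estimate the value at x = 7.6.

Lagrange interpolation formula:
P(x) = Σ yᵢ × Lᵢ(x)
where Lᵢ(x) = Π_{j≠i} (x - xⱼ)/(xᵢ - xⱼ)

L_0(7.6) = (7.6 - 5)/(3 - 5) × (7.6 - 7)/(3 - 7) × (7.6 - 9)/(3 - 9) = 0.045500
L_1(7.6) = (7.6 - 3)/(5 - 3) × (7.6 - 7)/(5 - 7) × (7.6 - 9)/(5 - 9) = -0.241500
L_2(7.6) = (7.6 - 3)/(7 - 3) × (7.6 - 5)/(7 - 5) × (7.6 - 9)/(7 - 9) = 1.046500
L_3(7.6) = (7.6 - 3)/(9 - 3) × (7.6 - 5)/(9 - 5) × (7.6 - 7)/(9 - 7) = 0.149500

P(7.6) = (-14)×L_0(7.6) + 10×L_1(7.6) + 4×L_2(7.6) + 12×L_3(7.6)
P(7.6) = 2.928000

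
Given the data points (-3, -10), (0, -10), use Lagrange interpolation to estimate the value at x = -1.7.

Lagrange interpolation formula:
P(x) = Σ yᵢ × Lᵢ(x)
where Lᵢ(x) = Π_{j≠i} (x - xⱼ)/(xᵢ - xⱼ)

L_0(-1.7) = (-1.7 - 0)/(-3 - 0) = 0.566667
L_1(-1.7) = (-1.7 - (-3))/(0 - (-3)) = 0.433333

P(-1.7) = (-10)×L_0(-1.7) + (-10)×L_1(-1.7)
P(-1.7) = -10.000000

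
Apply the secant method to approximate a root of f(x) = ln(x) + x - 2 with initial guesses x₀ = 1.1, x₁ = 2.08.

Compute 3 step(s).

f(x) = ln(x) + x - 2
x₀ = 1.1, x₁ = 2.08

Secant formula: x_{n+1} = x_n - f(x_n)(x_n - x_{n-1})/(f(x_n) - f(x_{n-1}))

Iteration 1:
  f(1.100000) = -0.804690
  f(2.080000) = 0.812368
  x_2 = 2.080000 - 0.812368×(2.080000 - 1.100000)/(0.812368 - (-0.804690))
       = 1.587673
Iteration 2:
  f(2.080000) = 0.812368
  f(1.587673) = 0.049943
  x_3 = 1.587673 - 0.049943×(1.587673 - 2.080000)/(0.049943 - 0.812368)
       = 1.555423
Iteration 3:
  f(1.587673) = 0.049943
  f(1.555423) = -0.002829
  x_4 = 1.555423 - (-0.002829)×(1.555423 - 1.587673)/(-0.002829 - 0.049943)
       = 1.557152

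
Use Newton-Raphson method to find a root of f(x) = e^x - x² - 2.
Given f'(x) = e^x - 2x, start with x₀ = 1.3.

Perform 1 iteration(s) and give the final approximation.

f(x) = e^x - x² - 2
f'(x) = e^x - 2x
x₀ = 1.3

Newton-Raphson formula: x_{n+1} = x_n - f(x_n)/f'(x_n)

Iteration 1:
  f(1.300000) = -0.020703
  f'(1.300000) = 1.069297
  x_1 = 1.300000 - (-0.020703)/1.069297 = 1.319362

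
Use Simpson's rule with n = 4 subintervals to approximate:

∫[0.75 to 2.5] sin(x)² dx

f(x) = sin(x)²
a = 0.75, b = 2.5, n = 4
h = (b - a)/n = 0.437500

Simpson's rule: (h/3)[f(x₀) + 4f(x₁) + 2f(x₂) + ... + f(xₙ)]

x_0 = 0.7500, f(x_0) = 0.464631, coefficient = 1
x_1 = 1.1875, f(x_1) = 0.860139, coefficient = 4
x_2 = 1.6250, f(x_2) = 0.997065, coefficient = 2
x_3 = 2.0625, f(x_3) = 0.777095, coefficient = 4
x_4 = 2.5000, f(x_4) = 0.358169, coefficient = 1

I ≈ (0.437500/3) × 9.365866 = 1.365855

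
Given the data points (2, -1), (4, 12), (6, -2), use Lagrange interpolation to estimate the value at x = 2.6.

Lagrange interpolation formula:
P(x) = Σ yᵢ × Lᵢ(x)
where Lᵢ(x) = Π_{j≠i} (x - xⱼ)/(xᵢ - xⱼ)

L_0(2.6) = (2.6 - 4)/(2 - 4) × (2.6 - 6)/(2 - 6) = 0.595000
L_1(2.6) = (2.6 - 2)/(4 - 2) × (2.6 - 6)/(4 - 6) = 0.510000
L_2(2.6) = (2.6 - 2)/(6 - 2) × (2.6 - 4)/(6 - 4) = -0.105000

P(2.6) = (-1)×L_0(2.6) + 12×L_1(2.6) + (-2)×L_2(2.6)
P(2.6) = 5.735000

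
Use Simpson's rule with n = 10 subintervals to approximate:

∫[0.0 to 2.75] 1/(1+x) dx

f(x) = 1/(1+x)
a = 0.0, b = 2.75, n = 10
h = (b - a)/n = 0.275000

Simpson's rule: (h/3)[f(x₀) + 4f(x₁) + 2f(x₂) + ... + f(xₙ)]

x_0 = 0.0000, f(x_0) = 1.000000, coefficient = 1
x_1 = 0.2750, f(x_1) = 0.784314, coefficient = 4
x_2 = 0.5500, f(x_2) = 0.645161, coefficient = 2
x_3 = 0.8250, f(x_3) = 0.547945, coefficient = 4
x_4 = 1.1000, f(x_4) = 0.476190, coefficient = 2
x_5 = 1.3750, f(x_5) = 0.421053, coefficient = 4
x_6 = 1.6500, f(x_6) = 0.377358, coefficient = 2
x_7 = 1.9250, f(x_7) = 0.341880, coefficient = 4
x_8 = 2.2000, f(x_8) = 0.312500, coefficient = 2
x_9 = 2.4750, f(x_9) = 0.287770, coefficient = 4
x_10 = 2.7500, f(x_10) = 0.266667, coefficient = 1

I ≈ (0.275000/3) × 14.420934 = 1.321919
Exact value: 1.321756
Error: 0.000163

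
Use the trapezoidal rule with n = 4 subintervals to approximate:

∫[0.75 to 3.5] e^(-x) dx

f(x) = e^(-x)
a = 0.75, b = 3.5, n = 4
h = (b - a)/n = 0.687500

Trapezoidal rule: (h/2)[f(x₀) + 2f(x₁) + 2f(x₂) + ... + f(xₙ)]

x_0 = 0.7500, f(x_0) = 0.472367, coefficient = 1
x_1 = 1.4375, f(x_1) = 0.237521, coefficient = 2
x_2 = 2.1250, f(x_2) = 0.119433, coefficient = 2
x_3 = 2.8125, f(x_3) = 0.060055, coefficient = 2
x_4 = 3.5000, f(x_4) = 0.030197, coefficient = 1

I ≈ (0.687500/2) × 1.336581 = 0.459450
Exact value: 0.442169
Error: 0.017280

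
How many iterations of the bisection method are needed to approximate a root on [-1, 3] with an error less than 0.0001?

We need (b-a)/2^n ≤ 0.0001
(3 - (-1))/2^n ≤ 0.0001
4/2^n ≤ 0.0001
2^n ≥ 40000
n ≥ log₂(40000) = 15.29
n ≥ 16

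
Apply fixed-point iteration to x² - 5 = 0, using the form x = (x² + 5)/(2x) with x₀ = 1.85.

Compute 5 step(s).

Equation: x² - 5 = 0
Fixed-point form: x = (x² + 5)/(2x)
x₀ = 1.85

x_1 = g(1.850000) = 2.276351
x_2 = g(2.276351) = 2.236424
x_3 = g(2.236424) = 2.236068
x_4 = g(2.236068) = 2.236068
x_5 = g(2.236068) = 2.236068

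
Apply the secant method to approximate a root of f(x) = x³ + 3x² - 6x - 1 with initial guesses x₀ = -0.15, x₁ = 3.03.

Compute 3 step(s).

f(x) = x³ + 3x² - 6x - 1
x₀ = -0.15, x₁ = 3.03

Secant formula: x_{n+1} = x_n - f(x_n)(x_n - x_{n-1})/(f(x_n) - f(x_{n-1}))

Iteration 1:
  f(-0.150000) = -0.035875
  f(3.030000) = 36.180827
  x_2 = 3.030000 - 36.180827×(3.030000 - (-0.150000))/(36.180827 - (-0.035875))
       = -0.146850
Iteration 2:
  f(3.030000) = 36.180827
  f(-0.146850) = -0.057372
  x_3 = -0.146850 - (-0.057372)×(-0.146850 - 3.030000)/(-0.057372 - 36.180827)
       = -0.141820
Iteration 3:
  f(-0.146850) = -0.057372
  f(-0.141820) = -0.091591
  x_4 = -0.141820 - (-0.091591)×(-0.141820 - (-0.146850))/(-0.091591 - (-0.057372))
       = -0.155283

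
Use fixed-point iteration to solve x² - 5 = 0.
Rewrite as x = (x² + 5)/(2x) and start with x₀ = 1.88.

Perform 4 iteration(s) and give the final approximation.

Equation: x² - 5 = 0
Fixed-point form: x = (x² + 5)/(2x)
x₀ = 1.88

x_1 = g(1.880000) = 2.269787
x_2 = g(2.269787) = 2.236318
x_3 = g(2.236318) = 2.236068
x_4 = g(2.236068) = 2.236068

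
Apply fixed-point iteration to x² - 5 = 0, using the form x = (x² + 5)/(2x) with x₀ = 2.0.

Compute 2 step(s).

Equation: x² - 5 = 0
Fixed-point form: x = (x² + 5)/(2x)
x₀ = 2.0

x_1 = g(2.000000) = 2.250000
x_2 = g(2.250000) = 2.236111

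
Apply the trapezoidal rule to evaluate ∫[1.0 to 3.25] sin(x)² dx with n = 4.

f(x) = sin(x)²
a = 1.0, b = 3.25, n = 4
h = (b - a)/n = 0.562500

Trapezoidal rule: (h/2)[f(x₀) + 2f(x₁) + 2f(x₂) + ... + f(xₙ)]

x_0 = 1.0000, f(x_0) = 0.708073, coefficient = 1
x_1 = 1.5625, f(x_1) = 0.999931, coefficient = 2
x_2 = 2.1250, f(x_2) = 0.723044, coefficient = 2
x_3 = 2.6875, f(x_3) = 0.192411, coefficient = 2
x_4 = 3.2500, f(x_4) = 0.011706, coefficient = 1

I ≈ (0.562500/2) × 4.550552 = 1.279843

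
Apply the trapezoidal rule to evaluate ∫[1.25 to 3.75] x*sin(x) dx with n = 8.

f(x) = x*sin(x)
a = 1.25, b = 3.75, n = 8
h = (b - a)/n = 0.312500

Trapezoidal rule: (h/2)[f(x₀) + 2f(x₁) + 2f(x₂) + ... + f(xₙ)]

x_0 = 1.2500, f(x_0) = 1.186231, coefficient = 1
x_1 = 1.5625, f(x_1) = 1.562446, coefficient = 2
x_2 = 1.8750, f(x_2) = 1.788911, coefficient = 2
x_3 = 2.1875, f(x_3) = 1.784539, coefficient = 2
x_4 = 2.5000, f(x_4) = 1.496180, coefficient = 2
x_5 = 2.8125, f(x_5) = 0.908956, coefficient = 2
x_6 = 3.1250, f(x_6) = 0.051850, coefficient = 2
x_7 = 3.4375, f(x_7) = -1.002402, coefficient = 2
x_8 = 3.7500, f(x_8) = -2.143355, coefficient = 1

I ≈ (0.312500/2) × 12.223837 = 1.909975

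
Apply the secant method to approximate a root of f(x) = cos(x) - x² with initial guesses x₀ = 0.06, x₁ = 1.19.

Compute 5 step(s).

f(x) = cos(x) - x²
x₀ = 0.06, x₁ = 1.19

Secant formula: x_{n+1} = x_n - f(x_n)(x_n - x_{n-1})/(f(x_n) - f(x_{n-1}))

Iteration 1:
  f(0.060000) = 0.994601
  f(1.190000) = -1.044440
  x_2 = 1.190000 - (-1.044440)×(1.190000 - 0.060000)/(-1.044440 - 0.994601)
       = 0.611190
Iteration 2:
  f(1.190000) = -1.044440
  f(0.611190) = 0.445413
  x_3 = 0.611190 - 0.445413×(0.611190 - 1.190000)/(0.445413 - (-1.044440))
       = 0.784233
Iteration 3:
  f(0.611190) = 0.445413
  f(0.784233) = 0.092908
  x_4 = 0.784233 - 0.092908×(0.784233 - 0.611190)/(0.092908 - 0.445413)
       = 0.829842
Iteration 4:
  f(0.784233) = 0.092908
  f(0.829842) = -0.013644
  x_5 = 0.829842 - (-0.013644)×(0.829842 - 0.784233)/(-0.013644 - 0.092908)
       = 0.824001
Iteration 5:
  f(0.829842) = -0.013644
  f(0.824001) = 0.000312
  x_6 = 0.824001 - 0.000312×(0.824001 - 0.829842)/(0.000312 - (-0.013644))
       = 0.824132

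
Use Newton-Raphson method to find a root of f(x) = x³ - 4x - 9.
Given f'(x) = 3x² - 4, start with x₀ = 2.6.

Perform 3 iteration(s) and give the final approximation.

f(x) = x³ - 4x - 9
f'(x) = 3x² - 4
x₀ = 2.6

Newton-Raphson formula: x_{n+1} = x_n - f(x_n)/f'(x_n)

Iteration 1:
  f(2.600000) = -1.824000
  f'(2.600000) = 16.280000
  x_1 = 2.600000 - (-1.824000)/16.280000 = 2.712039
Iteration 2:
  f(2.712039) = 0.099318
  f'(2.712039) = 18.065472
  x_2 = 2.712039 - 0.099318/18.065472 = 2.706542
Iteration 3:
  f(2.706542) = 0.000246
  f'(2.706542) = 17.976103
  x_3 = 2.706542 - 0.000246/17.976103 = 2.706528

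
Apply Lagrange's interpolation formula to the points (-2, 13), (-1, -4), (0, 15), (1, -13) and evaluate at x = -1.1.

Lagrange interpolation formula:
P(x) = Σ yᵢ × Lᵢ(x)
where Lᵢ(x) = Π_{j≠i} (x - xⱼ)/(xᵢ - xⱼ)

L_0(-1.1) = (-1.1 - (-1))/(-2 - (-1)) × (-1.1 - 0)/(-2 - 0) × (-1.1 - 1)/(-2 - 1) = 0.038500
L_1(-1.1) = (-1.1 - (-2))/(-1 - (-2)) × (-1.1 - 0)/(-1 - 0) × (-1.1 - 1)/(-1 - 1) = 1.039500
L_2(-1.1) = (-1.1 - (-2))/(0 - (-2)) × (-1.1 - (-1))/(0 - (-1)) × (-1.1 - 1)/(0 - 1) = -0.094500
L_3(-1.1) = (-1.1 - (-2))/(1 - (-2)) × (-1.1 - (-1))/(1 - (-1)) × (-1.1 - 0)/(1 - 0) = 0.016500

P(-1.1) = 13×L_0(-1.1) + (-4)×L_1(-1.1) + 15×L_2(-1.1) + (-13)×L_3(-1.1)
P(-1.1) = -5.289500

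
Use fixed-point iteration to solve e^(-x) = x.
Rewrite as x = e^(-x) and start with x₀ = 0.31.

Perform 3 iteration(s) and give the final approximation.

Equation: e^(-x) = x
Fixed-point form: x = e^(-x)
x₀ = 0.31

x_1 = g(0.310000) = 0.733447
x_2 = g(0.733447) = 0.480251
x_3 = g(0.480251) = 0.618628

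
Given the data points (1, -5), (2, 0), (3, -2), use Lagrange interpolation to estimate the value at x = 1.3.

Lagrange interpolation formula:
P(x) = Σ yᵢ × Lᵢ(x)
where Lᵢ(x) = Π_{j≠i} (x - xⱼ)/(xᵢ - xⱼ)

L_0(1.3) = (1.3 - 2)/(1 - 2) × (1.3 - 3)/(1 - 3) = 0.595000
L_1(1.3) = (1.3 - 1)/(2 - 1) × (1.3 - 3)/(2 - 3) = 0.510000
L_2(1.3) = (1.3 - 1)/(3 - 1) × (1.3 - 2)/(3 - 2) = -0.105000

P(1.3) = (-5)×L_0(1.3) + 0×L_1(1.3) + (-2)×L_2(1.3)
P(1.3) = -2.765000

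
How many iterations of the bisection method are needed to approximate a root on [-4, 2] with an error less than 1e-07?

We need (b-a)/2^n ≤ 1e-07
(2 - (-4))/2^n ≤ 1e-07
6/2^n ≤ 1e-07
2^n ≥ 60000000
n ≥ log₂(60000000) = 25.84
n ≥ 26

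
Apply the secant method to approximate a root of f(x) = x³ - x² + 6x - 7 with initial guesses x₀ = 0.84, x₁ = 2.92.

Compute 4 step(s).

f(x) = x³ - x² + 6x - 7
x₀ = 0.84, x₁ = 2.92

Secant formula: x_{n+1} = x_n - f(x_n)(x_n - x_{n-1})/(f(x_n) - f(x_{n-1}))

Iteration 1:
  f(0.840000) = -2.072896
  f(2.920000) = 26.890688
  x_2 = 2.920000 - 26.890688×(2.920000 - 0.840000)/(26.890688 - (-2.072896))
       = 0.988864
Iteration 2:
  f(2.920000) = 26.890688
  f(0.988864) = -1.077708
  x_3 = 0.988864 - (-1.077708)×(0.988864 - 2.920000)/(-1.077708 - 26.890688)
       = 1.063276
Iteration 3:
  f(0.988864) = -1.077708
  f(1.063276) = -0.548805
  x_4 = 1.063276 - (-0.548805)×(1.063276 - 0.988864)/(-0.548805 - (-1.077708))
       = 1.140489
Iteration 4:
  f(1.063276) = -0.548805
  f(1.140489) = 0.025670
  x_5 = 1.140489 - 0.025670×(1.140489 - 1.063276)/(0.025670 - (-0.548805))
       = 1.137039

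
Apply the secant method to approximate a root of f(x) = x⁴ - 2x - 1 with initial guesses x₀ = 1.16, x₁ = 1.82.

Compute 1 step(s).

f(x) = x⁴ - 2x - 1
x₀ = 1.16, x₁ = 1.82

Secant formula: x_{n+1} = x_n - f(x_n)(x_n - x_{n-1})/(f(x_n) - f(x_{n-1}))

Iteration 1:
  f(1.160000) = -1.509361
  f(1.820000) = 6.331994
  x_2 = 1.820000 - 6.331994×(1.820000 - 1.160000)/(6.331994 - (-1.509361))
       = 1.287042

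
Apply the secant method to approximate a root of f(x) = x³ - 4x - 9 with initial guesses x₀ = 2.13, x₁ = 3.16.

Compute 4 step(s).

f(x) = x³ - 4x - 9
x₀ = 2.13, x₁ = 3.16

Secant formula: x_{n+1} = x_n - f(x_n)(x_n - x_{n-1})/(f(x_n) - f(x_{n-1}))

Iteration 1:
  f(2.130000) = -7.856403
  f(3.160000) = 9.914496
  x_2 = 3.160000 - 9.914496×(3.160000 - 2.130000)/(9.914496 - (-7.856403))
       = 2.585357
Iteration 2:
  f(3.160000) = 9.914496
  f(2.585357) = -2.060726
  x_3 = 2.585357 - (-2.060726)×(2.585357 - 3.160000)/(-2.060726 - 9.914496)
       = 2.684243
Iteration 3:
  f(2.585357) = -2.060726
  f(2.684243) = -0.396577
  x_4 = 2.684243 - (-0.396577)×(2.684243 - 2.585357)/(-0.396577 - (-2.060726))
       = 2.707808
Iteration 4:
  f(2.684243) = -0.396577
  f(2.707808) = 0.023019
  x_5 = 2.707808 - 0.023019×(2.707808 - 2.684243)/(0.023019 - (-0.396577))
       = 2.706515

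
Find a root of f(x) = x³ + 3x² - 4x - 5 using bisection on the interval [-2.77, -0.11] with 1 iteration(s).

f(x) = x³ + 3x² - 4x - 5
Initial interval: [-2.77, -0.11]

Iteration 1:
  c_1 = (-2.770000 + (-0.110000))/2 = -1.440000
  f(c_1) = f(-1.440000) = 3.994816
  f(a) × f(c) ≥ 0, new interval: [-1.440000, -0.110000]

After 1 iteration(s), the approximation is c_1 = -1.440000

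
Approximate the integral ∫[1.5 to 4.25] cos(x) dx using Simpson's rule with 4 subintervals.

f(x) = cos(x)
a = 1.5, b = 4.25, n = 4
h = (b - a)/n = 0.687500

Simpson's rule: (h/3)[f(x₀) + 4f(x₁) + 2f(x₂) + ... + f(xₙ)]

x_0 = 1.5000, f(x_0) = 0.070737, coefficient = 1
x_1 = 2.1875, f(x_1) = -0.578349, coefficient = 4
x_2 = 2.8750, f(x_2) = -0.964674, coefficient = 2
x_3 = 3.5625, f(x_3) = -0.912719, coefficient = 4
x_4 = 4.2500, f(x_4) = -0.446087, coefficient = 1

I ≈ (0.687500/3) × -8.268970 = -1.894972
Exact value: -1.892484
Error: 0.002488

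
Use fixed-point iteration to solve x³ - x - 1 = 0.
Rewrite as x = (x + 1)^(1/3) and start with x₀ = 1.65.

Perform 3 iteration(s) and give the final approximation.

Equation: x³ - x - 1 = 0
Fixed-point form: x = (x + 1)^(1/3)
x₀ = 1.65

x_1 = g(1.650000) = 1.383828
x_2 = g(1.383828) = 1.335852
x_3 = g(1.335852) = 1.326829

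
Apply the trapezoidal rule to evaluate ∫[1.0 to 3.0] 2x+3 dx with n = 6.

f(x) = 2x+3
a = 1.0, b = 3.0, n = 6
h = (b - a)/n = 0.333333

Trapezoidal rule: (h/2)[f(x₀) + 2f(x₁) + 2f(x₂) + ... + f(xₙ)]

x_0 = 1.0000, f(x_0) = 5.000000, coefficient = 1
x_1 = 1.3333, f(x_1) = 5.666667, coefficient = 2
x_2 = 1.6667, f(x_2) = 6.333333, coefficient = 2
x_3 = 2.0000, f(x_3) = 7.000000, coefficient = 2
x_4 = 2.3333, f(x_4) = 7.666667, coefficient = 2
x_5 = 2.6667, f(x_5) = 8.333333, coefficient = 2
x_6 = 3.0000, f(x_6) = 9.000000, coefficient = 1

I ≈ (0.333333/2) × 84.000000 = 14.000000
Exact value: 14.000000
Error: 0.000000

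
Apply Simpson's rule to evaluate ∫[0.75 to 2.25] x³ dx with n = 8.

f(x) = x³
a = 0.75, b = 2.25, n = 8
h = (b - a)/n = 0.187500

Simpson's rule: (h/3)[f(x₀) + 4f(x₁) + 2f(x₂) + ... + f(xₙ)]

x_0 = 0.7500, f(x_0) = 0.421875, coefficient = 1
x_1 = 0.9375, f(x_1) = 0.823975, coefficient = 4
x_2 = 1.1250, f(x_2) = 1.423828, coefficient = 2
x_3 = 1.3125, f(x_3) = 2.260986, coefficient = 4
x_4 = 1.5000, f(x_4) = 3.375000, coefficient = 2
x_5 = 1.6875, f(x_5) = 4.805420, coefficient = 4
x_6 = 1.8750, f(x_6) = 6.591797, coefficient = 2
x_7 = 2.0625, f(x_7) = 8.773682, coefficient = 4
x_8 = 2.2500, f(x_8) = 11.390625, coefficient = 1

I ≈ (0.187500/3) × 101.250000 = 6.328125
Exact value: 6.328125
Error: 0.000000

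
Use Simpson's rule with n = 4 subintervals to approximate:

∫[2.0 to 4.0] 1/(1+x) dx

f(x) = 1/(1+x)
a = 2.0, b = 4.0, n = 4
h = (b - a)/n = 0.500000

Simpson's rule: (h/3)[f(x₀) + 4f(x₁) + 2f(x₂) + ... + f(xₙ)]

x_0 = 2.0000, f(x_0) = 0.333333, coefficient = 1
x_1 = 2.5000, f(x_1) = 0.285714, coefficient = 4
x_2 = 3.0000, f(x_2) = 0.250000, coefficient = 2
x_3 = 3.5000, f(x_3) = 0.222222, coefficient = 4
x_4 = 4.0000, f(x_4) = 0.200000, coefficient = 1

I ≈ (0.500000/3) × 3.065079 = 0.510847
Exact value: 0.510826
Error: 0.000021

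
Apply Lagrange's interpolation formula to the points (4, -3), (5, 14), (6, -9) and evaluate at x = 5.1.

Lagrange interpolation formula:
P(x) = Σ yᵢ × Lᵢ(x)
where Lᵢ(x) = Π_{j≠i} (x - xⱼ)/(xᵢ - xⱼ)

L_0(5.1) = (5.1 - 5)/(4 - 5) × (5.1 - 6)/(4 - 6) = -0.045000
L_1(5.1) = (5.1 - 4)/(5 - 4) × (5.1 - 6)/(5 - 6) = 0.990000
L_2(5.1) = (5.1 - 4)/(6 - 4) × (5.1 - 5)/(6 - 5) = 0.055000

P(5.1) = (-3)×L_0(5.1) + 14×L_1(5.1) + (-9)×L_2(5.1)
P(5.1) = 13.500000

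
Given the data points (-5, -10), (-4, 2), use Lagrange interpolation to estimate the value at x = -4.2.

Lagrange interpolation formula:
P(x) = Σ yᵢ × Lᵢ(x)
where Lᵢ(x) = Π_{j≠i} (x - xⱼ)/(xᵢ - xⱼ)

L_0(-4.2) = (-4.2 - (-4))/(-5 - (-4)) = 0.200000
L_1(-4.2) = (-4.2 - (-5))/(-4 - (-5)) = 0.800000

P(-4.2) = (-10)×L_0(-4.2) + 2×L_1(-4.2)
P(-4.2) = -0.400000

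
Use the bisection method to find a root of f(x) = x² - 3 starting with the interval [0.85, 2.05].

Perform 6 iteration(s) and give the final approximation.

f(x) = x² - 3
Initial interval: [0.85, 2.05]

Iteration 1:
  c_1 = (0.850000 + 2.050000)/2 = 1.450000
  f(c_1) = f(1.450000) = -0.897500
  f(a) × f(c) ≥ 0, new interval: [1.450000, 2.050000]
Iteration 2:
  c_2 = (1.450000 + 2.050000)/2 = 1.750000
  f(c_2) = f(1.750000) = 0.062500
  f(a) × f(c) < 0, new interval: [1.450000, 1.750000]
Iteration 3:
  c_3 = (1.450000 + 1.750000)/2 = 1.600000
  f(c_3) = f(1.600000) = -0.440000
  f(a) × f(c) ≥ 0, new interval: [1.600000, 1.750000]
Iteration 4:
  c_4 = (1.600000 + 1.750000)/2 = 1.675000
  f(c_4) = f(1.675000) = -0.194375
  f(a) × f(c) ≥ 0, new interval: [1.675000, 1.750000]
Iteration 5:
  c_5 = (1.675000 + 1.750000)/2 = 1.712500
  f(c_5) = f(1.712500) = -0.067344
  f(a) × f(c) ≥ 0, new interval: [1.712500, 1.750000]
Iteration 6:
  c_6 = (1.712500 + 1.750000)/2 = 1.731250
  f(c_6) = f(1.731250) = -0.002773
  f(a) × f(c) ≥ 0, new interval: [1.731250, 1.750000]

After 6 iteration(s), the approximation is c_6 = 1.731250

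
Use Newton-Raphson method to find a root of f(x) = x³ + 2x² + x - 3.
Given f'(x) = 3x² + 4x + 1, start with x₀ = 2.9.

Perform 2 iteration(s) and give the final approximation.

f(x) = x³ + 2x² + x - 3
f'(x) = 3x² + 4x + 1
x₀ = 2.9

Newton-Raphson formula: x_{n+1} = x_n - f(x_n)/f'(x_n)

Iteration 1:
  f(2.900000) = 41.109000
  f'(2.900000) = 37.830000
  x_1 = 2.900000 - 41.109000/37.830000 = 1.813323
Iteration 2:
  f(1.813323) = 11.352060
  f'(1.813323) = 18.117709
  x_2 = 1.813323 - 11.352060/18.117709 = 1.186750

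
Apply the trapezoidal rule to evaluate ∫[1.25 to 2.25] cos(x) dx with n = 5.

f(x) = cos(x)
a = 1.25, b = 2.25, n = 5
h = (b - a)/n = 0.200000

Trapezoidal rule: (h/2)[f(x₀) + 2f(x₁) + 2f(x₂) + ... + f(xₙ)]

x_0 = 1.2500, f(x_0) = 0.315322, coefficient = 1
x_1 = 1.4500, f(x_1) = 0.120503, coefficient = 2
x_2 = 1.6500, f(x_2) = -0.079121, coefficient = 2
x_3 = 1.8500, f(x_3) = -0.275590, coefficient = 2
x_4 = 2.0500, f(x_4) = -0.461073, coefficient = 2
x_5 = 2.2500, f(x_5) = -0.628174, coefficient = 1

I ≈ (0.200000/2) × -1.703413 = -0.170341
Exact value: -0.170911
Error: 0.000570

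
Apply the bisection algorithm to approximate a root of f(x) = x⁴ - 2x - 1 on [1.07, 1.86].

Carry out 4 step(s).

f(x) = x⁴ - 2x - 1
Initial interval: [1.07, 1.86]

Iteration 1:
  c_1 = (1.070000 + 1.860000)/2 = 1.465000
  f(c_1) = f(1.465000) = 0.676282
  f(a) × f(c) < 0, new interval: [1.070000, 1.465000]
Iteration 2:
  c_2 = (1.070000 + 1.465000)/2 = 1.267500
  f(c_2) = f(1.267500) = -0.953977
  f(a) × f(c) ≥ 0, new interval: [1.267500, 1.465000]
Iteration 3:
  c_3 = (1.267500 + 1.465000)/2 = 1.366250
  f(c_3) = f(1.366250) = -0.248159
  f(a) × f(c) ≥ 0, new interval: [1.366250, 1.465000]
Iteration 4:
  c_4 = (1.366250 + 1.465000)/2 = 1.415625
  f(c_4) = f(1.415625) = 0.184743
  f(a) × f(c) < 0, new interval: [1.366250, 1.415625]

After 4 iteration(s), the approximation is c_4 = 1.415625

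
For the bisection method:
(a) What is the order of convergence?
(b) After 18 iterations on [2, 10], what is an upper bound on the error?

(a) Bisection has linear (order 1) convergence; the error is halved each step.

(b) Error bound = (b-a)/2^n = (10 - 2)/2^{18}
    = 8/2^{18}

(a) 1 (linear); (b) error ≤ 3.05e-05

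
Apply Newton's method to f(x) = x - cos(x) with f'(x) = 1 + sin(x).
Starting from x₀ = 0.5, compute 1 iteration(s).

f(x) = x - cos(x)
f'(x) = 1 + sin(x)
x₀ = 0.5

Newton-Raphson formula: x_{n+1} = x_n - f(x_n)/f'(x_n)

Iteration 1:
  f(0.500000) = -0.377583
  f'(0.500000) = 1.479426
  x_1 = 0.500000 - (-0.377583)/1.479426 = 0.755222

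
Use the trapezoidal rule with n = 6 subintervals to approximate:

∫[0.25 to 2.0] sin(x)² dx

f(x) = sin(x)²
a = 0.25, b = 2.0, n = 6
h = (b - a)/n = 0.291667

Trapezoidal rule: (h/2)[f(x₀) + 2f(x₁) + 2f(x₂) + ... + f(xₙ)]

x_0 = 0.2500, f(x_0) = 0.061209, coefficient = 1
x_1 = 0.5417, f(x_1) = 0.265807, coefficient = 2
x_2 = 0.8333, f(x_2) = 0.547862, coefficient = 2
x_3 = 1.1250, f(x_3) = 0.814087, coefficient = 2
x_4 = 1.4167, f(x_4) = 0.976432, coefficient = 2
x_5 = 1.7083, f(x_5) = 0.981203, coefficient = 2
x_6 = 2.0000, f(x_6) = 0.826822, coefficient = 1

I ≈ (0.291667/2) × 8.058810 = 1.175243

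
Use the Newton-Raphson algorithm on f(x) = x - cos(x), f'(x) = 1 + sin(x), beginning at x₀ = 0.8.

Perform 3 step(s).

f(x) = x - cos(x)
f'(x) = 1 + sin(x)
x₀ = 0.8

Newton-Raphson formula: x_{n+1} = x_n - f(x_n)/f'(x_n)

Iteration 1:
  f(0.800000) = 0.103293
  f'(0.800000) = 1.717356
  x_1 = 0.800000 - 0.103293/1.717356 = 0.739853
Iteration 2:
  f(0.739853) = 0.001286
  f'(0.739853) = 1.674180
  x_2 = 0.739853 - 0.001286/1.674180 = 0.739085
Iteration 3:
  f(0.739085) = 0.000000
  f'(0.739085) = 1.673612
  x_3 = 0.739085 - 0.000000/1.673612 = 0.739085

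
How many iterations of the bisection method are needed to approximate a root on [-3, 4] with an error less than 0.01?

We need (b-a)/2^n ≤ 0.01
(4 - (-3))/2^n ≤ 0.01
7/2^n ≤ 0.01
2^n ≥ 700
n ≥ log₂(700) = 9.45
n ≥ 10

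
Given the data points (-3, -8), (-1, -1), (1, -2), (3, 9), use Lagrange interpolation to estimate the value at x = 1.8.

Lagrange interpolation formula:
P(x) = Σ yᵢ × Lᵢ(x)
where Lᵢ(x) = Π_{j≠i} (x - xⱼ)/(xᵢ - xⱼ)

L_0(1.8) = (1.8 - (-1))/(-3 - (-1)) × (1.8 - 1)/(-3 - 1) × (1.8 - 3)/(-3 - 3) = 0.056000
L_1(1.8) = (1.8 - (-3))/(-1 - (-3)) × (1.8 - 1)/(-1 - 1) × (1.8 - 3)/(-1 - 3) = -0.288000
L_2(1.8) = (1.8 - (-3))/(1 - (-3)) × (1.8 - (-1))/(1 - (-1)) × (1.8 - 3)/(1 - 3) = 1.008000
L_3(1.8) = (1.8 - (-3))/(3 - (-3)) × (1.8 - (-1))/(3 - (-1)) × (1.8 - 1)/(3 - 1) = 0.224000

P(1.8) = (-8)×L_0(1.8) + (-1)×L_1(1.8) + (-2)×L_2(1.8) + 9×L_3(1.8)
P(1.8) = -0.160000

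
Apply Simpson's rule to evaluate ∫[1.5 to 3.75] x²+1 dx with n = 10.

f(x) = x²+1
a = 1.5, b = 3.75, n = 10
h = (b - a)/n = 0.225000

Simpson's rule: (h/3)[f(x₀) + 4f(x₁) + 2f(x₂) + ... + f(xₙ)]

x_0 = 1.5000, f(x_0) = 3.250000, coefficient = 1
x_1 = 1.7250, f(x_1) = 3.975625, coefficient = 4
x_2 = 1.9500, f(x_2) = 4.802500, coefficient = 2
x_3 = 2.1750, f(x_3) = 5.730625, coefficient = 4
x_4 = 2.4000, f(x_4) = 6.760000, coefficient = 2
x_5 = 2.6250, f(x_5) = 7.890625, coefficient = 4
x_6 = 2.8500, f(x_6) = 9.122500, coefficient = 2
x_7 = 3.0750, f(x_7) = 10.455625, coefficient = 4
x_8 = 3.3000, f(x_8) = 11.890000, coefficient = 2
x_9 = 3.5250, f(x_9) = 13.425625, coefficient = 4
x_10 = 3.7500, f(x_10) = 15.062500, coefficient = 1

I ≈ (0.225000/3) × 249.375000 = 18.703125
Exact value: 18.703125
Error: 0.000000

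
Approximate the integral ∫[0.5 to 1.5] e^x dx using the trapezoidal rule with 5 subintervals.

f(x) = e^x
a = 0.5, b = 1.5, n = 5
h = (b - a)/n = 0.200000

Trapezoidal rule: (h/2)[f(x₀) + 2f(x₁) + 2f(x₂) + ... + f(xₙ)]

x_0 = 0.5000, f(x_0) = 1.648721, coefficient = 1
x_1 = 0.7000, f(x_1) = 2.013753, coefficient = 2
x_2 = 0.9000, f(x_2) = 2.459603, coefficient = 2
x_3 = 1.1000, f(x_3) = 3.004166, coefficient = 2
x_4 = 1.3000, f(x_4) = 3.669297, coefficient = 2
x_5 = 1.5000, f(x_5) = 4.481689, coefficient = 1

I ≈ (0.200000/2) × 28.424047 = 2.842405
Exact value: 2.832968
Error: 0.009437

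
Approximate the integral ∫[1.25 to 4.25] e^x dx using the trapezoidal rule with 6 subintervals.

f(x) = e^x
a = 1.25, b = 4.25, n = 6
h = (b - a)/n = 0.500000

Trapezoidal rule: (h/2)[f(x₀) + 2f(x₁) + 2f(x₂) + ... + f(xₙ)]

x_0 = 1.2500, f(x_0) = 3.490343, coefficient = 1
x_1 = 1.7500, f(x_1) = 5.754603, coefficient = 2
x_2 = 2.2500, f(x_2) = 9.487736, coefficient = 2
x_3 = 2.7500, f(x_3) = 15.642632, coefficient = 2
x_4 = 3.2500, f(x_4) = 25.790340, coefficient = 2
x_5 = 3.7500, f(x_5) = 42.521082, coefficient = 2
x_6 = 4.2500, f(x_6) = 70.105412, coefficient = 1

I ≈ (0.500000/2) × 271.988540 = 67.997135
Exact value: 66.615069
Error: 1.382066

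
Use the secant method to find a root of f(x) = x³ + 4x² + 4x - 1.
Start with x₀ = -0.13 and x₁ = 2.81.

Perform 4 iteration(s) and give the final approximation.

f(x) = x³ + 4x² + 4x - 1
x₀ = -0.13, x₁ = 2.81

Secant formula: x_{n+1} = x_n - f(x_n)(x_n - x_{n-1})/(f(x_n) - f(x_{n-1}))

Iteration 1:
  f(-0.130000) = -1.454597
  f(2.810000) = 64.012441
  x_2 = 2.810000 - 64.012441×(2.810000 - (-0.130000))/(64.012441 - (-1.454597))
       = -0.064677
Iteration 2:
  f(2.810000) = 64.012441
  f(-0.064677) = -1.242245
  x_3 = -0.064677 - (-1.242245)×(-0.064677 - 2.810000)/(-1.242245 - 64.012441)
       = -0.009952
Iteration 3:
  f(-0.064677) = -1.242245
  f(-0.009952) = -1.039413
  x_4 = -0.009952 - (-1.039413)×(-0.009952 - (-0.064677))/(-1.039413 - (-1.242245))
       = 0.270484
Iteration 4:
  f(-0.009952) = -1.039413
  f(0.270484) = 0.394375
  x_5 = 0.270484 - 0.394375×(0.270484 - (-0.009952))/(0.394375 - (-1.039413))
       = 0.193348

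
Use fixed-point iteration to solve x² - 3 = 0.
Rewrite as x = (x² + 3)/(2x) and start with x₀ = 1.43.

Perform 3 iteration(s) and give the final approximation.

Equation: x² - 3 = 0
Fixed-point form: x = (x² + 3)/(2x)
x₀ = 1.43

x_1 = g(1.430000) = 1.763951
x_2 = g(1.763951) = 1.732339
x_3 = g(1.732339) = 1.732051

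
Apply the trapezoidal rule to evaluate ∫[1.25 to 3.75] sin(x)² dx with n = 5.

f(x) = sin(x)²
a = 1.25, b = 3.75, n = 5
h = (b - a)/n = 0.500000

Trapezoidal rule: (h/2)[f(x₀) + 2f(x₁) + 2f(x₂) + ... + f(xₙ)]

x_0 = 1.2500, f(x_0) = 0.900572, coefficient = 1
x_1 = 1.7500, f(x_1) = 0.968228, coefficient = 2
x_2 = 2.2500, f(x_2) = 0.605398, coefficient = 2
x_3 = 2.7500, f(x_3) = 0.145665, coefficient = 2
x_4 = 3.2500, f(x_4) = 0.011706, coefficient = 2
x_5 = 3.7500, f(x_5) = 0.326682, coefficient = 1

I ≈ (0.500000/2) × 4.689249 = 1.172312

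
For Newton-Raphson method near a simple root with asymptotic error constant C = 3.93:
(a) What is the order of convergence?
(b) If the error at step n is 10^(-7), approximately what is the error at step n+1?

(a) Newton-Raphson has quadratic (order 2) convergence near simple roots.
    This means |e_{n+1}| ≈ C|e_n|².

(b) With |e_n| = 10^(-7) and C = 3.93:
    |e_{n+1}| ≈ 3.93 × (10^(-7))² = 3.93 × 10^(-14)

(a) 2 (quadratic); (b) |e_{n+1}| ≈ 3.930e-14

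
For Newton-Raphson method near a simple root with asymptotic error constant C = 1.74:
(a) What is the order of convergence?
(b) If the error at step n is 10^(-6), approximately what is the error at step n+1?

(a) Newton-Raphson has quadratic (order 2) convergence near simple roots.
    This means |e_{n+1}| ≈ C|e_n|².

(b) With |e_n| = 10^(-6) and C = 1.74:
    |e_{n+1}| ≈ 1.74 × (10^(-6))² = 1.74 × 10^(-12)

(a) 2 (quadratic); (b) |e_{n+1}| ≈ 1.740e-12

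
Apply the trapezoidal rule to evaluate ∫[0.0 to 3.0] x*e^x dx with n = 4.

f(x) = x*e^x
a = 0.0, b = 3.0, n = 4
h = (b - a)/n = 0.750000

Trapezoidal rule: (h/2)[f(x₀) + 2f(x₁) + 2f(x₂) + ... + f(xₙ)]

x_0 = 0.0000, f(x_0) = 0.000000, coefficient = 1
x_1 = 0.7500, f(x_1) = 1.587750, coefficient = 2
x_2 = 1.5000, f(x_2) = 6.722534, coefficient = 2
x_3 = 2.2500, f(x_3) = 21.347406, coefficient = 2
x_4 = 3.0000, f(x_4) = 60.256611, coefficient = 1

I ≈ (0.750000/2) × 119.571989 = 44.839496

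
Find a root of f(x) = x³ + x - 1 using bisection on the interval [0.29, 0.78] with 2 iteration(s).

f(x) = x³ + x - 1
Initial interval: [0.29, 0.78]

Iteration 1:
  c_1 = (0.290000 + 0.780000)/2 = 0.535000
  f(c_1) = f(0.535000) = -0.311870
  f(a) × f(c) ≥ 0, new interval: [0.535000, 0.780000]
Iteration 2:
  c_2 = (0.535000 + 0.780000)/2 = 0.657500
  f(c_2) = f(0.657500) = -0.058259
  f(a) × f(c) ≥ 0, new interval: [0.657500, 0.780000]

After 2 iteration(s), the approximation is c_2 = 0.657500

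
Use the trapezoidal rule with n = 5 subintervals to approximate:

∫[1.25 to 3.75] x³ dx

f(x) = x³
a = 1.25, b = 3.75, n = 5
h = (b - a)/n = 0.500000

Trapezoidal rule: (h/2)[f(x₀) + 2f(x₁) + 2f(x₂) + ... + f(xₙ)]

x_0 = 1.2500, f(x_0) = 1.953125, coefficient = 1
x_1 = 1.7500, f(x_1) = 5.359375, coefficient = 2
x_2 = 2.2500, f(x_2) = 11.390625, coefficient = 2
x_3 = 2.7500, f(x_3) = 20.796875, coefficient = 2
x_4 = 3.2500, f(x_4) = 34.328125, coefficient = 2
x_5 = 3.7500, f(x_5) = 52.734375, coefficient = 1

I ≈ (0.500000/2) × 198.437500 = 49.609375
Exact value: 48.828125
Error: 0.781250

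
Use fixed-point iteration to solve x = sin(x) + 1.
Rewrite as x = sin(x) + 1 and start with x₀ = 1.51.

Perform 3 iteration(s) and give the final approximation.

Equation: x = sin(x) + 1
Fixed-point form: x = sin(x) + 1
x₀ = 1.51

x_1 = g(1.510000) = 1.998152
x_2 = g(1.998152) = 1.910065
x_3 = g(1.910065) = 1.942998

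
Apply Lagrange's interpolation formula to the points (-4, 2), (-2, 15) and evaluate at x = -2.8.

Lagrange interpolation formula:
P(x) = Σ yᵢ × Lᵢ(x)
where Lᵢ(x) = Π_{j≠i} (x - xⱼ)/(xᵢ - xⱼ)

L_0(-2.8) = (-2.8 - (-2))/(-4 - (-2)) = 0.400000
L_1(-2.8) = (-2.8 - (-4))/(-2 - (-4)) = 0.600000

P(-2.8) = 2×L_0(-2.8) + 15×L_1(-2.8)
P(-2.8) = 9.800000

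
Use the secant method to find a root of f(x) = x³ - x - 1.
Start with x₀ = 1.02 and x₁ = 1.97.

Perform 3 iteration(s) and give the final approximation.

f(x) = x³ - x - 1
x₀ = 1.02, x₁ = 1.97

Secant formula: x_{n+1} = x_n - f(x_n)(x_n - x_{n-1})/(f(x_n) - f(x_{n-1}))

Iteration 1:
  f(1.020000) = -0.958792
  f(1.970000) = 4.675373
  x_2 = 1.970000 - 4.675373×(1.970000 - 1.020000)/(4.675373 - (-0.958792))
       = 1.181666
Iteration 2:
  f(1.970000) = 4.675373
  f(1.181666) = -0.531665
  x_3 = 1.181666 - (-0.531665)×(1.181666 - 1.970000)/(-0.531665 - 4.675373)
       = 1.262159
Iteration 3:
  f(1.181666) = -0.531665
  f(1.262159) = -0.251483
  x_4 = 1.262159 - (-0.251483)×(1.262159 - 1.181666)/(-0.251483 - (-0.531665))
       = 1.334407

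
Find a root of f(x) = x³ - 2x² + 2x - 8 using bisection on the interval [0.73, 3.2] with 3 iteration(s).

f(x) = x³ - 2x² + 2x - 8
Initial interval: [0.73, 3.2]

Iteration 1:
  c_1 = (0.730000 + 3.200000)/2 = 1.965000
  f(c_1) = f(1.965000) = -4.205143
  f(a) × f(c) ≥ 0, new interval: [1.965000, 3.200000]
Iteration 2:
  c_2 = (1.965000 + 3.200000)/2 = 2.582500
  f(c_2) = f(2.582500) = 1.049871
  f(a) × f(c) < 0, new interval: [1.965000, 2.582500]
Iteration 3:
  c_3 = (1.965000 + 2.582500)/2 = 2.273750
  f(c_3) = f(2.273750) = -2.037229
  f(a) × f(c) ≥ 0, new interval: [2.273750, 2.582500]

After 3 iteration(s), the approximation is c_3 = 2.273750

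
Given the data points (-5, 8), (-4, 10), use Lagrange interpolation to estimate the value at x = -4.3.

Lagrange interpolation formula:
P(x) = Σ yᵢ × Lᵢ(x)
where Lᵢ(x) = Π_{j≠i} (x - xⱼ)/(xᵢ - xⱼ)

L_0(-4.3) = (-4.3 - (-4))/(-5 - (-4)) = 0.300000
L_1(-4.3) = (-4.3 - (-5))/(-4 - (-5)) = 0.700000

P(-4.3) = 8×L_0(-4.3) + 10×L_1(-4.3)
P(-4.3) = 9.400000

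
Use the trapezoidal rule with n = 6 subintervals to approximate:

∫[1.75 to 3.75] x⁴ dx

f(x) = x⁴
a = 1.75, b = 3.75, n = 6
h = (b - a)/n = 0.333333

Trapezoidal rule: (h/2)[f(x₀) + 2f(x₁) + 2f(x₂) + ... + f(xₙ)]

x_0 = 1.7500, f(x_0) = 9.378906, coefficient = 1
x_1 = 2.0833, f(x_1) = 18.838011, coefficient = 2
x_2 = 2.4167, f(x_2) = 34.108845, coefficient = 2
x_3 = 2.7500, f(x_3) = 57.191406, coefficient = 2
x_4 = 3.0833, f(x_4) = 90.381993, coefficient = 2
x_5 = 3.4167, f(x_5) = 136.273196, coefficient = 2
x_6 = 3.7500, f(x_6) = 197.753906, coefficient = 1

I ≈ (0.333333/2) × 880.719715 = 146.786619
Exact value: 145.032813
Error: 1.753807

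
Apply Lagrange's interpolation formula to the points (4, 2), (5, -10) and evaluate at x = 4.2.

Lagrange interpolation formula:
P(x) = Σ yᵢ × Lᵢ(x)
where Lᵢ(x) = Π_{j≠i} (x - xⱼ)/(xᵢ - xⱼ)

L_0(4.2) = (4.2 - 5)/(4 - 5) = 0.800000
L_1(4.2) = (4.2 - 4)/(5 - 4) = 0.200000

P(4.2) = 2×L_0(4.2) + (-10)×L_1(4.2)
P(4.2) = -0.400000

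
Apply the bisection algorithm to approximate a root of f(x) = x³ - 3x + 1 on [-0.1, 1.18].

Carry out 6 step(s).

f(x) = x³ - 3x + 1
Initial interval: [-0.1, 1.18]

Iteration 1:
  c_1 = (-0.100000 + 1.180000)/2 = 0.540000
  f(c_1) = f(0.540000) = -0.462536
  f(a) × f(c) < 0, new interval: [-0.100000, 0.540000]
Iteration 2:
  c_2 = (-0.100000 + 0.540000)/2 = 0.220000
  f(c_2) = f(0.220000) = 0.350648
  f(a) × f(c) ≥ 0, new interval: [0.220000, 0.540000]
Iteration 3:
  c_3 = (0.220000 + 0.540000)/2 = 0.380000
  f(c_3) = f(0.380000) = -0.085128
  f(a) × f(c) < 0, new interval: [0.220000, 0.380000]
Iteration 4:
  c_4 = (0.220000 + 0.380000)/2 = 0.300000
  f(c_4) = f(0.300000) = 0.127000
  f(a) × f(c) ≥ 0, new interval: [0.300000, 0.380000]
Iteration 5:
  c_5 = (0.300000 + 0.380000)/2 = 0.340000
  f(c_5) = f(0.340000) = 0.019304
  f(a) × f(c) ≥ 0, new interval: [0.340000, 0.380000]
Iteration 6:
  c_6 = (0.340000 + 0.380000)/2 = 0.360000
  f(c_6) = f(0.360000) = -0.033344
  f(a) × f(c) < 0, new interval: [0.340000, 0.360000]

After 6 iteration(s), the approximation is c_6 = 0.360000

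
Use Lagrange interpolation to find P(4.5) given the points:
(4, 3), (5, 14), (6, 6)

Lagrange interpolation formula:
P(x) = Σ yᵢ × Lᵢ(x)
where Lᵢ(x) = Π_{j≠i} (x - xⱼ)/(xᵢ - xⱼ)

L_0(4.5) = (4.5 - 5)/(4 - 5) × (4.5 - 6)/(4 - 6) = 0.375000
L_1(4.5) = (4.5 - 4)/(5 - 4) × (4.5 - 6)/(5 - 6) = 0.750000
L_2(4.5) = (4.5 - 4)/(6 - 4) × (4.5 - 5)/(6 - 5) = -0.125000

P(4.5) = 3×L_0(4.5) + 14×L_1(4.5) + 6×L_2(4.5)
P(4.5) = 10.875000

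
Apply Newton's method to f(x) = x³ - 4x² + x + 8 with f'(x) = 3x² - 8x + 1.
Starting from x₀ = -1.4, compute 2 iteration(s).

f(x) = x³ - 4x² + x + 8
f'(x) = 3x² - 8x + 1
x₀ = -1.4

Newton-Raphson formula: x_{n+1} = x_n - f(x_n)/f'(x_n)

Iteration 1:
  f(-1.400000) = -3.984000
  f'(-1.400000) = 18.080000
  x_1 = -1.400000 - (-3.984000)/18.080000 = -1.179646
Iteration 2:
  f(-1.179646) = -0.387459
  f'(-1.179646) = 14.611862
  x_2 = -1.179646 - (-0.387459)/14.611862 = -1.153129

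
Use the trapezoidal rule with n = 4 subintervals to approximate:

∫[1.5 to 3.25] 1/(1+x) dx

f(x) = 1/(1+x)
a = 1.5, b = 3.25, n = 4
h = (b - a)/n = 0.437500

Trapezoidal rule: (h/2)[f(x₀) + 2f(x₁) + 2f(x₂) + ... + f(xₙ)]

x_0 = 1.5000, f(x_0) = 0.400000, coefficient = 1
x_1 = 1.9375, f(x_1) = 0.340426, coefficient = 2
x_2 = 2.3750, f(x_2) = 0.296296, coefficient = 2
x_3 = 2.8125, f(x_3) = 0.262295, coefficient = 2
x_4 = 3.2500, f(x_4) = 0.235294, coefficient = 1

I ≈ (0.437500/2) × 2.433328 = 0.532290
Exact value: 0.530628
Error: 0.001662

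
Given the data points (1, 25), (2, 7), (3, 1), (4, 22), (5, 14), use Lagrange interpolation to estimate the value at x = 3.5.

Lagrange interpolation formula:
P(x) = Σ yᵢ × Lᵢ(x)
where Lᵢ(x) = Π_{j≠i} (x - xⱼ)/(xᵢ - xⱼ)

L_0(3.5) = (3.5 - 2)/(1 - 2) × (3.5 - 3)/(1 - 3) × (3.5 - 4)/(1 - 4) × (3.5 - 5)/(1 - 5) = 0.023438
L_1(3.5) = (3.5 - 1)/(2 - 1) × (3.5 - 3)/(2 - 3) × (3.5 - 4)/(2 - 4) × (3.5 - 5)/(2 - 5) = -0.156250
L_2(3.5) = (3.5 - 1)/(3 - 1) × (3.5 - 2)/(3 - 2) × (3.5 - 4)/(3 - 4) × (3.5 - 5)/(3 - 5) = 0.703125
L_3(3.5) = (3.5 - 1)/(4 - 1) × (3.5 - 2)/(4 - 2) × (3.5 - 3)/(4 - 3) × (3.5 - 5)/(4 - 5) = 0.468750
L_4(3.5) = (3.5 - 1)/(5 - 1) × (3.5 - 2)/(5 - 2) × (3.5 - 3)/(5 - 3) × (3.5 - 4)/(5 - 4) = -0.039062

P(3.5) = 25×L_0(3.5) + 7×L_1(3.5) + 1×L_2(3.5) + 22×L_3(3.5) + 14×L_4(3.5)
P(3.5) = 9.960938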